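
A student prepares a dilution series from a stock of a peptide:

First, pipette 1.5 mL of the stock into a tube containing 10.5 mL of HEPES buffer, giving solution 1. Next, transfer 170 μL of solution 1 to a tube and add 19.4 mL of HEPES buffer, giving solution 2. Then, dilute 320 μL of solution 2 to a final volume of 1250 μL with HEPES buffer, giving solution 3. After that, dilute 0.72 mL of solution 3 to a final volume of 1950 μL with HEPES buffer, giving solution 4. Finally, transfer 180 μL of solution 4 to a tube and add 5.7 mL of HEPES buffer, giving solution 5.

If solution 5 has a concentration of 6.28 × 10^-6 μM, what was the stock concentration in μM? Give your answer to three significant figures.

Step 1: 1.5 mL + 10.5 mL = 12 mL total → factor 12/1.5 = 8
Step 2: 170 μL + 19.4 mL = 19570 μL total → factor 19570/170 = 115.12
Step 3: 320 μL brought to 1250 μL → factor 1250/320 = 3.9062
Step 4: 0.72 mL brought to 1950 μL → factor 1.95/0.72 = 2.7083
Step 5: 180 μL + 5.7 mL = 5880 μL total → factor 5880/180 = 32.667
Overall dilution factor = 8 × 115.12 × 3.9062 × 2.7083 × 32.667 = 3.1827 × 10^5
Stock = 6.28 × 10^-6 μM × 3.1827 × 10^5 = 2.00 μM

2.00 μM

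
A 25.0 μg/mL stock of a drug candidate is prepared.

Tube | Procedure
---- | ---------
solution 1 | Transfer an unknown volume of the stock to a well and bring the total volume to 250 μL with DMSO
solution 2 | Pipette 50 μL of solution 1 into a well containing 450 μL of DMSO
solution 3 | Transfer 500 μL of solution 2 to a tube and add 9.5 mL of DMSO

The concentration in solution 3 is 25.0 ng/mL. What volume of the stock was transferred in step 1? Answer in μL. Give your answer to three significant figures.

Step 1: v brought to 250 μL → factor = 250 μL/v
Step 2: 50 μL + 450 μL = 500 μL total → factor 500/50 = 10
Step 3: 500 μL + 9.5 mL = 10000 μL total → factor 10000/500 = 20
Product of known-step factors = 200
Overall factor = 25.0 μg/mL / (25.0 ng/mL) = 1000
Step-1 factor = 1000 / 200 = 5
v = 250 μL / 5 = 50.0 μL

50.0 μL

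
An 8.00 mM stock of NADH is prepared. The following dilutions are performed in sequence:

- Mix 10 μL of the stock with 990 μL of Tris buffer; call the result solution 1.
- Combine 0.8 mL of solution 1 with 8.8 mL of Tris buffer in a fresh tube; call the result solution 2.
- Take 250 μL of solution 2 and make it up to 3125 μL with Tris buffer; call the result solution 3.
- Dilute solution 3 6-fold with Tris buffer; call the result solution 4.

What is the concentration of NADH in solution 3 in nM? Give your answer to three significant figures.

Step 1: 10 μL + 990 μL = 1000 μL total → factor 1000/10 = 100
Step 2: 0.8 mL + 8.8 mL = 9.6 mL total → factor 9.6/0.8 = 12
Step 3: 250 μL brought to 3125 μL → factor 3125/250 = 12.5
Dilution factor through solution 3 = 100 × 12 × 12.5 = 15000
[solution 3] = 8.00 mM / 15000 = 0.0005333 mM = 533 nM

533 nM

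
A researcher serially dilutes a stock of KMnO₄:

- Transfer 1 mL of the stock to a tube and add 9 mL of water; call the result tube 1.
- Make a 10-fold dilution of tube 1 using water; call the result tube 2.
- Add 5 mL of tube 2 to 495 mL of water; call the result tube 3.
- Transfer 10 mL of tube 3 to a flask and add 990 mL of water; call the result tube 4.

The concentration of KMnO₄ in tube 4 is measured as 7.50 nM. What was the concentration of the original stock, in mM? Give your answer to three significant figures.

Step 1: 1 mL + 9 mL = 10 mL total → factor 10/1 = 10
Step 2: 10-fold → factor 10
Step 3: 5 mL + 495 mL = 500 mL total → factor 500/5 = 100
Step 4: 10 mL + 990 mL = 1000 mL total → factor 1000/10 = 100
Overall dilution factor = 10 × 10 × 100 × 100 = 1 × 10^6
Stock = 7.50 nM × 1 × 10^6 = 7.500 × 10^6 nM = 7.50 mM

7.50 mM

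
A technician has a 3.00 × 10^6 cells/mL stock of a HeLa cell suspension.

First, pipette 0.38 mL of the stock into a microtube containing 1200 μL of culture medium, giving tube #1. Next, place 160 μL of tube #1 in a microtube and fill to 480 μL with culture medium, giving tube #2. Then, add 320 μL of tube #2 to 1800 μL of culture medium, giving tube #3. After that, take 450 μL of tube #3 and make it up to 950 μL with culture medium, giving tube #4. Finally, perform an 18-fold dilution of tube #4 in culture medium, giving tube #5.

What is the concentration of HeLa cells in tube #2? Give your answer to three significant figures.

Step 1: 0.38 mL + 1200 μL = 1.58 mL total → factor 1.58/0.38 = 4.1579
Step 2: 160 μL brought to 480 μL → factor 480/160 = 3
Dilution factor through tube #2 = 4.1579 × 3 = 12.474
[tube #2] = 3.00 × 10^6 cells/mL / 12.474 = 2.41 × 10^5 cells/mL

2.41 × 10^5 cells/mL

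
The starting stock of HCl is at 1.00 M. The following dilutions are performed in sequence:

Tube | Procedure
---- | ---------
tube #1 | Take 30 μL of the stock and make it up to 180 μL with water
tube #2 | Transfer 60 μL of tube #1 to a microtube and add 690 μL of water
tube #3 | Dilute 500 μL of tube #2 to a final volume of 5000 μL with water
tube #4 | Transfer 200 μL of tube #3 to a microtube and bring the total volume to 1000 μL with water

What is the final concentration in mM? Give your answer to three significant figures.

Step 1: 30 μL brought to 180 μL → factor 180/30 = 6
Step 2: 60 μL + 690 μL = 750 μL total → factor 750/60 = 12.5
Step 3: 500 μL brought to 5000 μL → factor 5000/500 = 10
Step 4: 200 μL brought to 1000 μL → factor 1000/200 = 5
Overall dilution factor = 6 × 12.5 × 10 × 5 = 3750
Final = 1.00 M / 3750 = 0.0002667 M = 0.267 mM

0.267 mM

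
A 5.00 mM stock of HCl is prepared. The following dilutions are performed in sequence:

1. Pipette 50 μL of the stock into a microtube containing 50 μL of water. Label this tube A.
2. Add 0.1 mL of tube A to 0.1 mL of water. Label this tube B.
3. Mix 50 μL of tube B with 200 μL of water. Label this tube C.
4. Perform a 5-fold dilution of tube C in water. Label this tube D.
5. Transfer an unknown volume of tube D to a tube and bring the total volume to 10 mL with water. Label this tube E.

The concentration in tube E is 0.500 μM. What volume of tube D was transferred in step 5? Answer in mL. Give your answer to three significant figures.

0.100 mL

Step 1: 50 μL + 50 μL = 100 μL total → factor 100/50 = 2
Step 2: 0.1 mL + 0.1 mL = 0.2 mL total → factor 0.2/0.1 = 2
Step 3: 50 μL + 200 μL = 250 μL total → factor 250/50 = 5
Step 4: 5-fold → factor 5
Step 5: v brought to 10 mL → factor = 10 mL/v
Product of known-step factors = 100
Overall factor = 5.00 mM / (0.500 μM) = 10000
Step-5 factor = 10000 / 100 = 100
v = 10 mL / 100 = 0.100 mL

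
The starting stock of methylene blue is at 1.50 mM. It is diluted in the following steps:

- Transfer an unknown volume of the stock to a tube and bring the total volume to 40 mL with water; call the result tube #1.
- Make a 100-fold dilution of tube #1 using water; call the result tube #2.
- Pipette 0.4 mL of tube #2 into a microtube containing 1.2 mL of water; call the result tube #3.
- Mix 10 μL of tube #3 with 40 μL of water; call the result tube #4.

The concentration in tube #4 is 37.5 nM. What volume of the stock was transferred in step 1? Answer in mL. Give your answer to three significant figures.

Step 1: v brought to 40 mL → factor = 40 mL/v
Step 2: 100-fold → factor 100
Step 3: 0.4 mL + 1.2 mL = 1.6 mL total → factor 1.6/0.4 = 4
Step 4: 10 μL + 40 μL = 50 μL total → factor 50/10 = 5
Product of known-step factors = 2000
Overall factor = 1.50 mM / (37.5 nM) = 40000
Step-1 factor = 40000 / 2000 = 20
v = 40 mL / 20 = 2.00 mL

2.00 mL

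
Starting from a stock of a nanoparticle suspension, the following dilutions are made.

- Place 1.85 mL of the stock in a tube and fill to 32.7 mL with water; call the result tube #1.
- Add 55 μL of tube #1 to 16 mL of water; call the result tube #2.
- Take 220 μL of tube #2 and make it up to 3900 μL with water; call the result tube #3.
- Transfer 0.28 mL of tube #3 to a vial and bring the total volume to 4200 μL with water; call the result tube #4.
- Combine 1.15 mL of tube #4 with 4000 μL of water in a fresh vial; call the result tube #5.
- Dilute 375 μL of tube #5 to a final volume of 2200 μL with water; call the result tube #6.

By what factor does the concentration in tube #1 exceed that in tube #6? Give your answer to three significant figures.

2.04 × 10^6

Step 1: 1.85 mL brought to 32.7 mL → factor 32.7/1.85 = 17.676
Step 2: 55 μL + 16 mL = 16055 μL total → factor 16055/55 = 291.91
Step 3: 220 μL brought to 3900 μL → factor 3900/220 = 17.727
Step 4: 0.28 mL brought to 4200 μL → factor 4.2/0.28 = 15
Step 5: 1.15 mL + 4000 μL = 5.15 mL total → factor 5.15/1.15 = 4.4783
Step 6: 375 μL brought to 2200 μL → factor 2200/375 = 5.8667
Dilution factor to tube #1 = 17.676; to tube #6 = 3.6046 × 10^7
[tube #1]/[tube #6] = (factor to tube #6)/(factor to tube #1) = 3.6046 × 10^7/17.676 = 2.04 × 10^6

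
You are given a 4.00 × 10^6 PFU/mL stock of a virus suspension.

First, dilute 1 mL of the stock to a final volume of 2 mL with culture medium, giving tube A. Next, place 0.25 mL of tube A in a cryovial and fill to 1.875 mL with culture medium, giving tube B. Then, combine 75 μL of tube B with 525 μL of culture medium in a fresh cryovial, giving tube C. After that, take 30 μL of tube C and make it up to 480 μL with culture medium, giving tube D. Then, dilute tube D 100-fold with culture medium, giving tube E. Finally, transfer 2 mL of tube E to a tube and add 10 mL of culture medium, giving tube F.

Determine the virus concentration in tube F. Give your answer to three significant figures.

3.47 PFU/mL

Step 1: 1 mL brought to 2 mL → factor 2/1 = 2
Step 2: 0.25 mL brought to 1.875 mL → factor 1.875/0.25 = 7.5
Step 3: 75 μL + 525 μL = 600 μL total → factor 600/75 = 8
Step 4: 30 μL brought to 480 μL → factor 480/30 = 16
Step 5: 100-fold → factor 100
Step 6: 2 mL + 10 mL = 12 mL total → factor 12/2 = 6
Overall dilution factor = 2 × 7.5 × 8 × 16 × 100 × 6 = 1.152 × 10^6
Final = 4.00 × 10^6 PFU/mL / 1.152 × 10^6 = 3.47 PFU/mL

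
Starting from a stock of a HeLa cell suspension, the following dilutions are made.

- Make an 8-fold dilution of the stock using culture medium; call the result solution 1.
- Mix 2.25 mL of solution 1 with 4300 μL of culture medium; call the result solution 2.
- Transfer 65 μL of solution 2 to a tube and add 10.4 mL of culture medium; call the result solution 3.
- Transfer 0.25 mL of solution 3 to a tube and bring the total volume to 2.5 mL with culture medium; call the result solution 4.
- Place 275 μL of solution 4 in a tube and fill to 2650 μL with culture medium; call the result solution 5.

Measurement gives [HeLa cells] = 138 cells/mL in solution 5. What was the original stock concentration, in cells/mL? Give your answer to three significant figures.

4.99 × 10^7 cells/mL

Step 1: 8-fold → factor 8
Step 2: 2.25 mL + 4300 μL = 6.55 mL total → factor 6.55/2.25 = 2.9111
Step 3: 65 μL + 10.4 mL = 10465 μL total → factor 10465/65 = 161
Step 4: 0.25 mL brought to 2.5 mL → factor 2.5/0.25 = 10
Step 5: 275 μL brought to 2650 μL → factor 2650/275 = 9.6364
Overall dilution factor = 8 × 2.9111 × 161 × 10 × 9.6364 = 3.6132 × 10^5
Stock = 138 cells/mL × 3.6132 × 10^5 = 4.99 × 10^7 cells/mL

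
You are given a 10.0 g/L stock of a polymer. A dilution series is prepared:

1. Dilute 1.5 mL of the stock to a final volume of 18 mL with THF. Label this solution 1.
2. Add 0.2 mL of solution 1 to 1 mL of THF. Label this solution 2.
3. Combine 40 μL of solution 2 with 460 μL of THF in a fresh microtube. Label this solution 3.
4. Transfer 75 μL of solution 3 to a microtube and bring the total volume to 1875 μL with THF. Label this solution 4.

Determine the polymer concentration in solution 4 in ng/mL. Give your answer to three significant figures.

Step 1: 1.5 mL brought to 18 mL → factor 18/1.5 = 12
Step 2: 0.2 mL + 1 mL = 1.2 mL total → factor 1.2/0.2 = 6
Step 3: 40 μL + 460 μL = 500 μL total → factor 500/40 = 12.5
Step 4: 75 μL brought to 1875 μL → factor 1875/75 = 25
Overall dilution factor = 12 × 6 × 12.5 × 25 = 22500
Final = 10.0 g/L / 22500 = 0.0004444 g/L = 444 ng/mL

444 ng/mL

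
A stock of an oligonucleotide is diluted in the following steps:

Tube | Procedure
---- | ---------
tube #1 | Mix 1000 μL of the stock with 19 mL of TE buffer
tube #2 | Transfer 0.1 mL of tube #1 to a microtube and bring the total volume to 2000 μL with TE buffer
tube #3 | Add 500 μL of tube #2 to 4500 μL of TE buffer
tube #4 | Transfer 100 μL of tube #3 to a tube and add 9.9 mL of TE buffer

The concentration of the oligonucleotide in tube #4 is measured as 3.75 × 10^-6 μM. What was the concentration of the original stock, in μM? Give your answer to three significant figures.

Step 1: 1000 μL + 19 mL = 20000 μL total → factor 20000/1000 = 20
Step 2: 0.1 mL brought to 2000 μL → factor 2/0.1 = 20
Step 3: 500 μL + 4500 μL = 5000 μL total → factor 5000/500 = 10
Step 4: 100 μL + 9.9 mL = 10000 μL total → factor 10000/100 = 100
Overall dilution factor = 20 × 20 × 10 × 100 = 4 × 10^5
Stock = 3.75 × 10^-6 μM × 4 × 10^5 = 1.50 μM

1.50 μM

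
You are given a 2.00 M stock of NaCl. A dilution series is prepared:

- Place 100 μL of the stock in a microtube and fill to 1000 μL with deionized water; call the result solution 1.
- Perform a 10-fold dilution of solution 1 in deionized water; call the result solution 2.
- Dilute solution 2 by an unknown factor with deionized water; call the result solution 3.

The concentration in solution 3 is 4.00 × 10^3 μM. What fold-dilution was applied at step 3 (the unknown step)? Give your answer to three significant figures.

5.00-fold

Step 1: 100 μL brought to 1000 μL → factor 1000/100 = 10
Step 2: 10-fold → factor 10
Step 3: unknown factor x
Product of known-step factors = 100
Overall factor = 2.00 M / (4.00 × 10^3 μM) = 500
x = 500 / 100 = 5.00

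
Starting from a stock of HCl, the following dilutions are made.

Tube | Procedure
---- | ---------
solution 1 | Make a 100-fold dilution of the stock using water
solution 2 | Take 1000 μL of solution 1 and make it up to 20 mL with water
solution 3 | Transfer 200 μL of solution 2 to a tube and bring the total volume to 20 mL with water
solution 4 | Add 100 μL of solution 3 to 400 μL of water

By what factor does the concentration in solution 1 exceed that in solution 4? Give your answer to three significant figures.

Step 1: 100-fold → factor 100
Step 2: 1000 μL brought to 20 mL → factor 20000/1000 = 20
Step 3: 200 μL brought to 20 mL → factor 20000/200 = 100
Step 4: 100 μL + 400 μL = 500 μL total → factor 500/100 = 5
Dilution factor to solution 1 = 100; to solution 4 = 1 × 10^6
[solution 1]/[solution 4] = (factor to solution 4)/(factor to solution 1) = 1 × 10^6/100 = 1.00 × 10^4

1.00 × 10^4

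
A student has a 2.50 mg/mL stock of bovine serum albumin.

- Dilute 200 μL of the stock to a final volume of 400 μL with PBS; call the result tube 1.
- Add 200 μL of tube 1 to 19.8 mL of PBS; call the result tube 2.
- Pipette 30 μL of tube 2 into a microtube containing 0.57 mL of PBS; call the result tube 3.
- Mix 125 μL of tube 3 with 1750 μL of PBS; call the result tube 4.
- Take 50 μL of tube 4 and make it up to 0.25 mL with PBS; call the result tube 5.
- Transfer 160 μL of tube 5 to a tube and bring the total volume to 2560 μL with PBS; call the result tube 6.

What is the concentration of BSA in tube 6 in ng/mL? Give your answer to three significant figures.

Step 1: 200 μL brought to 400 μL → factor 400/200 = 2
Step 2: 200 μL + 19.8 mL = 20000 μL total → factor 20000/200 = 100
Step 3: 30 μL + 0.57 mL = 600 μL total → factor 600/30 = 20
Step 4: 125 μL + 1750 μL = 1875 μL total → factor 1875/125 = 15
Step 5: 50 μL brought to 0.25 mL → factor 250/50 = 5
Step 6: 160 μL brought to 2560 μL → factor 2560/160 = 16
Dilution factor through tube 6 = 2 × 100 × 20 × 15 × 5 × 16 = 4.8 × 10^6
[tube 6] = 2.50 mg/mL / 4.8 × 10^6 = 5.208 × 10^-7 mg/mL = 0.521 ng/mL

0.521 ng/mL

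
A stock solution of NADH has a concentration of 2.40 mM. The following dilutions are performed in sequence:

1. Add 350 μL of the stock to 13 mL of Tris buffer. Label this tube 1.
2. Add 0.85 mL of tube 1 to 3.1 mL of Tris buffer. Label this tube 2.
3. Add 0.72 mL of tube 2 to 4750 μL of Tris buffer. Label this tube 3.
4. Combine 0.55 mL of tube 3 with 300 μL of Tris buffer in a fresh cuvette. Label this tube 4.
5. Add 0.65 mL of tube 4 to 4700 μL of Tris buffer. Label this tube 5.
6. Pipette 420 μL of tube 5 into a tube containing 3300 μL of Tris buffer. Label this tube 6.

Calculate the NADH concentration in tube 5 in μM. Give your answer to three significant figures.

0.140 μM

Step 1: 350 μL + 13 mL = 13350 μL total → factor 13350/350 = 38.143
Step 2: 0.85 mL + 3.1 mL = 3.95 mL total → factor 3.95/0.85 = 4.6471
Step 3: 0.72 mL + 4750 μL = 5.47 mL total → factor 5.47/0.72 = 7.5972
Step 4: 0.55 mL + 300 μL = 0.85 mL total → factor 0.85/0.55 = 1.5455
Step 5: 0.65 mL + 4700 μL = 5.35 mL total → factor 5.35/0.65 = 8.2308
Dilution factor through tube 5 = 38.143 × 4.6471 × 7.5972 × 1.5455 × 8.2308 = 17129
[tube 5] = 2.40 mM / 17129 = 0.0001401 mM = 0.140 μM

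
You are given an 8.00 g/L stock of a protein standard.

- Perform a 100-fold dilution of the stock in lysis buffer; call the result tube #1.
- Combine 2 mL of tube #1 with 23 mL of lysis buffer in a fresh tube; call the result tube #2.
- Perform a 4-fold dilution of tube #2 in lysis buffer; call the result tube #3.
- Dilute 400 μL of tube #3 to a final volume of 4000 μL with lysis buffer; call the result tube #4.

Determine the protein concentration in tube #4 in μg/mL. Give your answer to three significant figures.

0.160 μg/mL

Step 1: 100-fold → factor 100
Step 2: 2 mL + 23 mL = 25 mL total → factor 25/2 = 12.5
Step 3: 4-fold → factor 4
Step 4: 400 μL brought to 4000 μL → factor 4000/400 = 10
Overall dilution factor = 100 × 12.5 × 4 × 10 = 50000
Final = 8.00 g/L / 50000 = 0.0001600 g/L = 0.160 μg/mL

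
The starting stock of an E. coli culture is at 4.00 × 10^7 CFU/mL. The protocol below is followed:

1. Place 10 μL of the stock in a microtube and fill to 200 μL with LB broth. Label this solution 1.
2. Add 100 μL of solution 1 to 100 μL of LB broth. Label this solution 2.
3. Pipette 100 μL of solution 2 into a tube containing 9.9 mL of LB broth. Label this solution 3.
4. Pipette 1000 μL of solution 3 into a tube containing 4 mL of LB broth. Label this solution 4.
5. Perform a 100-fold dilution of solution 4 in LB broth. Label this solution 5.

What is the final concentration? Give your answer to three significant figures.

Step 1: 10 μL brought to 200 μL → factor 200/10 = 20
Step 2: 100 μL + 100 μL = 200 μL total → factor 200/100 = 2
Step 3: 100 μL + 9.9 mL = 10000 μL total → factor 10000/100 = 100
Step 4: 1000 μL + 4 mL = 5000 μL total → factor 5000/1000 = 5
Step 5: 100-fold → factor 100
Overall dilution factor = 20 × 2 × 100 × 5 × 100 = 2 × 10^6
Final = 4.00 × 10^7 CFU/mL / 2 × 10^6 = 20.0 CFU/mL

20.0 CFU/mL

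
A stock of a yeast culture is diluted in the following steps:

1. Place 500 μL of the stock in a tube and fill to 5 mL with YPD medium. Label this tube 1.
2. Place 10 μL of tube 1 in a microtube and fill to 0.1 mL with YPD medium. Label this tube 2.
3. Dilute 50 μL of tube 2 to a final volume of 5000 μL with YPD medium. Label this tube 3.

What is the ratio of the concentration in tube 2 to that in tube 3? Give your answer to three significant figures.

Step 1: 500 μL brought to 5 mL → factor 5000/500 = 10
Step 2: 10 μL brought to 0.1 mL → factor 100/10 = 10
Step 3: 50 μL brought to 5000 μL → factor 5000/50 = 100
Dilution factor to tube 2 = 100; to tube 3 = 10000
[tube 2]/[tube 3] = (factor to tube 3)/(factor to tube 2) = 10000/100 = 100

100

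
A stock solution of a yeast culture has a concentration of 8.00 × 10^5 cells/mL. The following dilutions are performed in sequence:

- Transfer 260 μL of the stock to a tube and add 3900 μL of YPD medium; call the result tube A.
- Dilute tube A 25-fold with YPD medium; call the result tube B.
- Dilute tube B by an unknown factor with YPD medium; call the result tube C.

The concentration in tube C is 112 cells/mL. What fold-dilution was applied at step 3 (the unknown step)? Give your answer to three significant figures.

Step 1: 260 μL + 3900 μL = 4160 μL total → factor 4160/260 = 16
Step 2: 25-fold → factor 25
Step 3: unknown factor x
Product of known-step factors = 400
Overall factor = 8.00 × 10^5 cells/mL / (112 cells/mL) = 7142.9
x = 7142.9 / 400 = 17.9

17.9-fold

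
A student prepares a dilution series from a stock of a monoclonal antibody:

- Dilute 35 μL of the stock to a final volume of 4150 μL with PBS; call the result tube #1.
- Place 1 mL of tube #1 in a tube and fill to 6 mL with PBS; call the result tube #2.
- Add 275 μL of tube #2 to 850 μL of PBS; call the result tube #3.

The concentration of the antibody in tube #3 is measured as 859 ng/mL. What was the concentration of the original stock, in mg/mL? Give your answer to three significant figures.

2.50 mg/mL

Step 1: 35 μL brought to 4150 μL → factor 4150/35 = 118.57
Step 2: 1 mL brought to 6 mL → factor 6/1 = 6
Step 3: 275 μL + 850 μL = 1125 μL total → factor 1125/275 = 4.0909
Overall dilution factor = 118.57 × 6 × 4.0909 = 2910.4
Stock = 859 ng/mL × 2910.4 = 2.500 × 10^6 ng/mL = 2.50 mg/mL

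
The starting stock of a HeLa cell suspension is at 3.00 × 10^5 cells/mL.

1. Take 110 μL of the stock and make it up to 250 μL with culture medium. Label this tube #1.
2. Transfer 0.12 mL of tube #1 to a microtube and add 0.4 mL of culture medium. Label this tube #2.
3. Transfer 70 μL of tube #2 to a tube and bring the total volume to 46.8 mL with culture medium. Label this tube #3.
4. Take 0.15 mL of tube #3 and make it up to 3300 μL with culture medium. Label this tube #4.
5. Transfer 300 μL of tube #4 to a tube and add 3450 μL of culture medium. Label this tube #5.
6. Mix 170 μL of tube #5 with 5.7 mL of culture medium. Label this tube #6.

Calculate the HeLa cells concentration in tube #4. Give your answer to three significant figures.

2.07 cells/mL

Step 1: 110 μL brought to 250 μL → factor 250/110 = 2.2727
Step 2: 0.12 mL + 0.4 mL = 0.52 mL total → factor 0.52/0.12 = 4.3333
Step 3: 70 μL brought to 46.8 mL → factor 46800/70 = 668.57
Step 4: 0.15 mL brought to 3300 μL → factor 3.3/0.15 = 22
Dilution factor through tube #4 = 2.2727 × 4.3333 × 668.57 × 22 = 1.4486 × 10^5
[tube #4] = 3.00 × 10^5 cells/mL / 1.4486 × 10^5 = 2.07 cells/mL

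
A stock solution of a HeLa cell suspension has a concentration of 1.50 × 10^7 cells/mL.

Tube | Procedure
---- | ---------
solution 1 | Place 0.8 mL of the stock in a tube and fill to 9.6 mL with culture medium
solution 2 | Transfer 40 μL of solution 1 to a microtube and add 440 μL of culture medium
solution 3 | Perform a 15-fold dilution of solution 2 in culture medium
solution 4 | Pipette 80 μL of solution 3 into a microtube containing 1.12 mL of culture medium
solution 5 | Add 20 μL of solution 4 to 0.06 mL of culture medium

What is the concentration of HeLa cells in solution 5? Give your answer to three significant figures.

116 cells/mL

Step 1: 0.8 mL brought to 9.6 mL → factor 9.6/0.8 = 12
Step 2: 40 μL + 440 μL = 480 μL total → factor 480/40 = 12
Step 3: 15-fold → factor 15
Step 4: 80 μL + 1.12 mL = 1200 μL total → factor 1200/80 = 15
Step 5: 20 μL + 0.06 mL = 80 μL total → factor 80/20 = 4
Overall dilution factor = 12 × 12 × 15 × 15 × 4 = 1.296 × 10^5
Final = 1.50 × 10^7 cells/mL / 1.296 × 10^5 = 116 cells/mL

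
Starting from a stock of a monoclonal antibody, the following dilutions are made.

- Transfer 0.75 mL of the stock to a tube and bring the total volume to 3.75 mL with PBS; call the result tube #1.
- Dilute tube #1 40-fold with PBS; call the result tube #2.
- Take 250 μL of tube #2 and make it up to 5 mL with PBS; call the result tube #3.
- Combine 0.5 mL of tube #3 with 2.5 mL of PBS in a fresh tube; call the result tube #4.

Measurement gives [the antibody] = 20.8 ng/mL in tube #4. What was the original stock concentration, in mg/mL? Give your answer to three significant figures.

Step 1: 0.75 mL brought to 3.75 mL → factor 3.75/0.75 = 5
Step 2: 40-fold → factor 40
Step 3: 250 μL brought to 5 mL → factor 5000/250 = 20
Step 4: 0.5 mL + 2.5 mL = 3 mL total → factor 3/0.5 = 6
Overall dilution factor = 5 × 40 × 20 × 6 = 24000
Stock = 20.8 ng/mL × 24000 = 4.992 × 10^5 ng/mL = 0.499 mg/mL

0.499 mg/mL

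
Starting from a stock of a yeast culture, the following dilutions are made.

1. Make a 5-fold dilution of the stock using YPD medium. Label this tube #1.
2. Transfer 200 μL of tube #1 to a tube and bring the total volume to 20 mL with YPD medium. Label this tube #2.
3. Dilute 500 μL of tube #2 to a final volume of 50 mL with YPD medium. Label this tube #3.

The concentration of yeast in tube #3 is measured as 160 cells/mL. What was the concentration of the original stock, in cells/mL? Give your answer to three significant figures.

8.00 × 10^6 cells/mL

Step 1: 5-fold → factor 5
Step 2: 200 μL brought to 20 mL → factor 20000/200 = 100
Step 3: 500 μL brought to 50 mL → factor 50000/500 = 100
Overall dilution factor = 5 × 100 × 100 = 50000
Stock = 160 cells/mL × 50000 = 8.00 × 10^6 cells/mL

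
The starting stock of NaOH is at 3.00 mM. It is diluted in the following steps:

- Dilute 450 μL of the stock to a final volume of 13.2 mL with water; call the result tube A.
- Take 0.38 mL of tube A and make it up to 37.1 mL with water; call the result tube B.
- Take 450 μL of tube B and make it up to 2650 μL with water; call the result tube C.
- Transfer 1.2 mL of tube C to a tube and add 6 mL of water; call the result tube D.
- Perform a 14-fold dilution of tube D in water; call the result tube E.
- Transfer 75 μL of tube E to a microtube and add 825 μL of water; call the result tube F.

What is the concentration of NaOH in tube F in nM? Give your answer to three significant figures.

Step 1: 450 μL brought to 13.2 mL → factor 13200/450 = 29.333
Step 2: 0.38 mL brought to 37.1 mL → factor 37.1/0.38 = 97.632
Step 3: 450 μL brought to 2650 μL → factor 2650/450 = 5.8889
Step 4: 1.2 mL + 6 mL = 7.2 mL total → factor 7.2/1.2 = 6
Step 5: 14-fold → factor 14
Step 6: 75 μL + 825 μL = 900 μL total → factor 900/75 = 12
Dilution factor through tube F = 29.333 × 97.632 × 5.8889 × 6 × 14 × 12 = 1.7 × 10^7
[tube F] = 3.00 mM / 1.7 × 10^7 = 1.765 × 10^-7 mM = 0.176 nM

0.176 nM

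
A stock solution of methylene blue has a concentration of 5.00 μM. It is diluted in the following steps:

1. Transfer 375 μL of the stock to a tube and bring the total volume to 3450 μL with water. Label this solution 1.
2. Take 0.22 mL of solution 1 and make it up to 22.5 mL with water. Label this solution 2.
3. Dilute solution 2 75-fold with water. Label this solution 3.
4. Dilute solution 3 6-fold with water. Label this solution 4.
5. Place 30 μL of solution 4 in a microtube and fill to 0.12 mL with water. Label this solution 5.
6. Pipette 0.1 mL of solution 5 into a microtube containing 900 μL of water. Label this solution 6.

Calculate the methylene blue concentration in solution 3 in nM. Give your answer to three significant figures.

0.0709 nM

Step 1: 375 μL brought to 3450 μL → factor 3450/375 = 9.2
Step 2: 0.22 mL brought to 22.5 mL → factor 22.5/0.22 = 102.27
Step 3: 75-fold → factor 75
Dilution factor through solution 3 = 9.2 × 102.27 × 75 = 70568
[solution 3] = 5.00 μM / 70568 = 7.085 × 10^-5 μM = 0.0709 nM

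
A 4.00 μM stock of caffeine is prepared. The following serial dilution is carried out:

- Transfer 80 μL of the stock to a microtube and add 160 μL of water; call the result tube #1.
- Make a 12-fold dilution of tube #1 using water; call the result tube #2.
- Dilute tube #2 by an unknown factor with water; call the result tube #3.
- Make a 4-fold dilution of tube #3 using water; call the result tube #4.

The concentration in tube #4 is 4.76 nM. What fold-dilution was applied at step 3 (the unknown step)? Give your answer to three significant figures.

5.84-fold

Step 1: 80 μL + 160 μL = 240 μL total → factor 240/80 = 3
Step 2: 12-fold → factor 12
Step 3: unknown factor x
Step 4: 4-fold → factor 4
Product of known-step factors = 144
Overall factor = 4.00 μM / (4.76 nM) = 840.34
x = 840.34 / 144 = 5.84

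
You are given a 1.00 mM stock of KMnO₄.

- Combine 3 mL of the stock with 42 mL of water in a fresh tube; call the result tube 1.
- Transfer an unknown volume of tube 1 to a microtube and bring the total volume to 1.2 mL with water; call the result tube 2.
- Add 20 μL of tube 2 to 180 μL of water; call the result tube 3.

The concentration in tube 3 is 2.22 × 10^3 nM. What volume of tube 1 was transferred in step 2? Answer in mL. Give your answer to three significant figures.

Step 1: 3 mL + 42 mL = 45 mL total → factor 45/3 = 15
Step 2: v brought to 1.2 mL → factor = 1.2 mL/v
Step 3: 20 μL + 180 μL = 200 μL total → factor 200/20 = 10
Product of known-step factors = 150
Overall factor = 1.00 mM / (2.22 × 10^3 nM) = 450.45
Step-2 factor = 450.45 / 150 = 3.003
v = 1.2 mL / 3.003 = 0.400 mL

0.400 mL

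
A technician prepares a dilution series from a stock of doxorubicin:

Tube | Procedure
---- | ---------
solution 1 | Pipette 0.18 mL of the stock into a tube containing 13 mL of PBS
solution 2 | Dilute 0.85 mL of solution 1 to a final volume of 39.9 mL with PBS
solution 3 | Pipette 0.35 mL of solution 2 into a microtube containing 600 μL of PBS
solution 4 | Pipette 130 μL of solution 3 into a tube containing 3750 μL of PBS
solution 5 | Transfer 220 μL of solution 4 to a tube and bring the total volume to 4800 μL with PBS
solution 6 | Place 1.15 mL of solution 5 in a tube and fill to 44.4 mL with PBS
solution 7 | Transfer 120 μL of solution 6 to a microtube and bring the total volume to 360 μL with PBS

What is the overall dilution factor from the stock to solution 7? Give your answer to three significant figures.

7.04 × 10^8

Step 1: 0.18 mL + 13 mL = 13.18 mL total → factor 13.18/0.18 = 73.222
Step 2: 0.85 mL brought to 39.9 mL → factor 39.9/0.85 = 46.941
Step 3: 0.35 mL + 600 μL = 0.95 mL total → factor 0.95/0.35 = 2.7143
Step 4: 130 μL + 3750 μL = 3880 μL total → factor 3880/130 = 29.846
Step 5: 220 μL brought to 4800 μL → factor 4800/220 = 21.818
Step 6: 1.15 mL brought to 44.4 mL → factor 44.4/1.15 = 38.609
Step 7: 120 μL brought to 360 μL → factor 360/120 = 3
Overall dilution factor = 73.222 × 46.941 × 2.7143 × 29.846 × 21.818 × 38.609 × 3 = 7.0366 × 10^8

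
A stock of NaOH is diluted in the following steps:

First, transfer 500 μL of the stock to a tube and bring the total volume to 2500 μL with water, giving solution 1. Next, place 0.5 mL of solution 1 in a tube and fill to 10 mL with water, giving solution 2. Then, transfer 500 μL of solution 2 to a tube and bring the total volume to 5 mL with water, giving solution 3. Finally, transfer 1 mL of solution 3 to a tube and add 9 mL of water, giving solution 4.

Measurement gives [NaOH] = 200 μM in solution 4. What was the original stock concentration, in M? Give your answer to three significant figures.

2.00 M

Step 1: 500 μL brought to 2500 μL → factor 2500/500 = 5
Step 2: 0.5 mL brought to 10 mL → factor 10/0.5 = 20
Step 3: 500 μL brought to 5 mL → factor 5000/500 = 10
Step 4: 1 mL + 9 mL = 10 mL total → factor 10/1 = 10
Overall dilution factor = 5 × 20 × 10 × 10 = 10000
Stock = 200 μM × 10000 = 2.000 × 10^6 μM = 2.00 M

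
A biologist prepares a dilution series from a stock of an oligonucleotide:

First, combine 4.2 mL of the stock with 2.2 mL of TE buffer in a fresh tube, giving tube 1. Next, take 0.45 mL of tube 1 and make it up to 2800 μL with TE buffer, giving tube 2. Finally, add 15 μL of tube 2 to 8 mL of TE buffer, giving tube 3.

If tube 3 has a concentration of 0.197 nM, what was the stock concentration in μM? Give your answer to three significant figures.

0.998 μM

Step 1: 4.2 mL + 2.2 mL = 6.4 mL total → factor 6.4/4.2 = 1.5238
Step 2: 0.45 mL brought to 2800 μL → factor 2.8/0.45 = 6.2222
Step 3: 15 μL + 8 mL = 8015 μL total → factor 8015/15 = 534.33
Overall dilution factor = 1.5238 × 6.2222 × 534.33 = 5066.3
Stock = 0.197 nM × 5066.3 = 998.1 nM = 0.998 μM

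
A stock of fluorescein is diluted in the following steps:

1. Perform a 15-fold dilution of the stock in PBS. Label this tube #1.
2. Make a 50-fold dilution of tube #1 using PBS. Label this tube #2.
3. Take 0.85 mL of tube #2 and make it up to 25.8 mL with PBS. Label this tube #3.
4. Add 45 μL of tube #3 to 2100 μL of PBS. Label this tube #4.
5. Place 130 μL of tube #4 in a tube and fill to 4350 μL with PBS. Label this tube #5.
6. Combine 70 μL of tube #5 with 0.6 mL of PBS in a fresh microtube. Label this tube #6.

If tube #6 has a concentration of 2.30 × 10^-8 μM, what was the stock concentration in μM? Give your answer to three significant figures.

7.99 μM

Step 1: 15-fold → factor 15
Step 2: 50-fold → factor 50
Step 3: 0.85 mL brought to 25.8 mL → factor 25.8/0.85 = 30.353
Step 4: 45 μL + 2100 μL = 2145 μL total → factor 2145/45 = 47.667
Step 5: 130 μL brought to 4350 μL → factor 4350/130 = 33.462
Step 6: 70 μL + 0.6 mL = 670 μL total → factor 670/70 = 9.5714
Overall dilution factor = 15 × 50 × 30.353 × 47.667 × 33.462 × 9.5714 = 3.4754 × 10^8
Stock = 2.30 × 10^-8 μM × 3.4754 × 10^8 = 7.99 μM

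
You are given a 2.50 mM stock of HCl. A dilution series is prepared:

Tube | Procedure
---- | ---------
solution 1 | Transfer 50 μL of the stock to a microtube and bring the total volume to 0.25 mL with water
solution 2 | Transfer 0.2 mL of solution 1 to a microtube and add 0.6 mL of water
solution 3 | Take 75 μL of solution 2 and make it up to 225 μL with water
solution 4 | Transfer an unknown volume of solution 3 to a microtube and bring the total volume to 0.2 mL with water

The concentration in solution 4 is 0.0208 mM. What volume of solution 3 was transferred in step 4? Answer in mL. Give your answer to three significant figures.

0.0998 mL

Step 1: 50 μL brought to 0.25 mL → factor 250/50 = 5
Step 2: 0.2 mL + 0.6 mL = 0.8 mL total → factor 0.8/0.2 = 4
Step 3: 75 μL brought to 225 μL → factor 225/75 = 3
Step 4: v brought to 0.2 mL → factor = 0.2 mL/v
Product of known-step factors = 60
Overall factor = 2.50 mM / (0.0208 mM) = 120.19
Step-4 factor = 120.19 / 60 = 2.0032
v = 0.2 mL / 2.0032 = 0.0998 mL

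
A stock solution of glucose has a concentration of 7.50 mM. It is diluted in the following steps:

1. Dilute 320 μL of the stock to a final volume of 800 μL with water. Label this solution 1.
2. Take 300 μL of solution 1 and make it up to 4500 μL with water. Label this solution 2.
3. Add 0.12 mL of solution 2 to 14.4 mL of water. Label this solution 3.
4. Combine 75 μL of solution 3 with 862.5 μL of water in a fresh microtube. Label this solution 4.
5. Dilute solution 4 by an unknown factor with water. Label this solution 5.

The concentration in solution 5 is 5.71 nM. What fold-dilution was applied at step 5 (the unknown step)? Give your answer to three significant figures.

Step 1: 320 μL brought to 800 μL → factor 800/320 = 2.5
Step 2: 300 μL brought to 4500 μL → factor 4500/300 = 15
Step 3: 0.12 mL + 14.4 mL = 14.52 mL total → factor 14.52/0.12 = 121
Step 4: 75 μL + 862.5 μL = 937.5 μL total → factor 937.5/75 = 12.5
Step 5: unknown factor x
Product of known-step factors = 56719
Overall factor = 7.50 mM / (5.71 nM) = 1.3135 × 10^6
x = 1.3135 × 10^6 / 56719 = 23.2

23.2-fold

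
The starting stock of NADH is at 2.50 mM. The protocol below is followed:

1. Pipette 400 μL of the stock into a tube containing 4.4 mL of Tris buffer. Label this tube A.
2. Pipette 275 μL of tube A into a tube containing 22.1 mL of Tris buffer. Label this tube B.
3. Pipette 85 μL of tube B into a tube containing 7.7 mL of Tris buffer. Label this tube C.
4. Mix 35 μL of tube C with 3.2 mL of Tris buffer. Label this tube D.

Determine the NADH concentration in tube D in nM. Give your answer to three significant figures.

Step 1: 400 μL + 4.4 mL = 4800 μL total → factor 4800/400 = 12
Step 2: 275 μL + 22.1 mL = 22375 μL total → factor 22375/275 = 81.364
Step 3: 85 μL + 7.7 mL = 7785 μL total → factor 7785/85 = 91.588
Step 4: 35 μL + 3.2 mL = 3235 μL total → factor 3235/35 = 92.429
Overall dilution factor = 12 × 81.364 × 91.588 × 92.429 = 8.2653 × 10^6
Final = 2.50 mM / 8.2653 × 10^6 = 3.025 × 10^-7 mM = 0.302 nM

0.302 nM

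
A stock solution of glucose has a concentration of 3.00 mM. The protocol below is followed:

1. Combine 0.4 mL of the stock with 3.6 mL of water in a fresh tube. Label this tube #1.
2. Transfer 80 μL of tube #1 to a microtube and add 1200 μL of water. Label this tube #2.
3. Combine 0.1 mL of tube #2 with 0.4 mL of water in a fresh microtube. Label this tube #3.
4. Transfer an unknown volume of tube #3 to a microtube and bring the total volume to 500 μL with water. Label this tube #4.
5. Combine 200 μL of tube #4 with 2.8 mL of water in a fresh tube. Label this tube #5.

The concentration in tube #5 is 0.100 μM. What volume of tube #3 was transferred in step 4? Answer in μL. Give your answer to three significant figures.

200 μL

Step 1: 0.4 mL + 3.6 mL = 4 mL total → factor 4/0.4 = 10
Step 2: 80 μL + 1200 μL = 1280 μL total → factor 1280/80 = 16
Step 3: 0.1 mL + 0.4 mL = 0.5 mL total → factor 0.5/0.1 = 5
Step 4: v brought to 500 μL → factor = 500 μL/v
Step 5: 200 μL + 2.8 mL = 3000 μL total → factor 3000/200 = 15
Product of known-step factors = 12000
Overall factor = 3.00 mM / (0.100 μM) = 30000
Step-4 factor = 30000 / 12000 = 2.5
v = 500 μL / 2.5 = 200 μL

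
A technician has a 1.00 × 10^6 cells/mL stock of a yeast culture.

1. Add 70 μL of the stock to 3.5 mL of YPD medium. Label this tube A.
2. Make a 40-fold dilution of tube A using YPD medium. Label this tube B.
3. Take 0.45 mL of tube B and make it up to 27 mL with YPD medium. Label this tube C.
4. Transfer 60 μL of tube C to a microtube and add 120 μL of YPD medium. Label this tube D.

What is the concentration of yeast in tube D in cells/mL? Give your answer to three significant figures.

Step 1: 70 μL + 3.5 mL = 3570 μL total → factor 3570/70 = 51
Step 2: 40-fold → factor 40
Step 3: 0.45 mL brought to 27 mL → factor 27/0.45 = 60
Step 4: 60 μL + 120 μL = 180 μL total → factor 180/60 = 3
Overall dilution factor = 51 × 40 × 60 × 3 = 3.672 × 10^5
Final = 1.00 × 10^6 cells/mL / 3.672 × 10^5 = 2.72 cells/mL

2.72 cells/mL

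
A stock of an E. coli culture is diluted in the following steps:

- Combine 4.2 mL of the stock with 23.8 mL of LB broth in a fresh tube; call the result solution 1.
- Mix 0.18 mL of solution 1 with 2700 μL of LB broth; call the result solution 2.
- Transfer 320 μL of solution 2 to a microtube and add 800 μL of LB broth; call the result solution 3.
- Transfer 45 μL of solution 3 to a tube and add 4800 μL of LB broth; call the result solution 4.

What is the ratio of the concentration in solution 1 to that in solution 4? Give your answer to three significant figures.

Step 1: 4.2 mL + 23.8 mL = 28 mL total → factor 28/4.2 = 6.6667
Step 2: 0.18 mL + 2700 μL = 2.88 mL total → factor 2.88/0.18 = 16
Step 3: 320 μL + 800 μL = 1120 μL total → factor 1120/320 = 3.5
Step 4: 45 μL + 4800 μL = 4845 μL total → factor 4845/45 = 107.67
Dilution factor to solution 1 = 6.6667; to solution 4 = 40196
[solution 1]/[solution 4] = (factor to solution 4)/(factor to solution 1) = 40196/6.6667 = 6.03 × 10^3

6.03 × 10^3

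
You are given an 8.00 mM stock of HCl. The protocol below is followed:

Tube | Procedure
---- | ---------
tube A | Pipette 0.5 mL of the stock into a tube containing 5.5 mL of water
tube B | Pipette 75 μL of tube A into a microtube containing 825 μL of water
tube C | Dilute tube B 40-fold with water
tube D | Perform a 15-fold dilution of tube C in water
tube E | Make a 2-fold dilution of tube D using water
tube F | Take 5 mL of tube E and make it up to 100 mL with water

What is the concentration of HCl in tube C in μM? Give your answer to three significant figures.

Step 1: 0.5 mL + 5.5 mL = 6 mL total → factor 6/0.5 = 12
Step 2: 75 μL + 825 μL = 900 μL total → factor 900/75 = 12
Step 3: 40-fold → factor 40
Dilution factor through tube C = 12 × 12 × 40 = 5760
[tube C] = 8.00 mM / 5760 = 0.001389 mM = 1.39 μM

1.39 μM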